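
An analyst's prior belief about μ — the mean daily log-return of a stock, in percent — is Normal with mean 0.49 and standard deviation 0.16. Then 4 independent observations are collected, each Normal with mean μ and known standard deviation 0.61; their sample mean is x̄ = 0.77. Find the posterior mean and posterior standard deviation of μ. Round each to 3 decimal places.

Prior precision 1/τ₀² = 1/0.16² = 39.0625; data precision n/σ² = 4/0.61² = 10.7498.
Posterior precision = 39.0625 + 10.7498 = 49.8123, giving posterior SD = 1/√49.8123 = 0.142.
Posterior mean = (39.0625·0.49 + 10.7498·0.77) / 49.8123 = 0.550.

Posterior mean ≈ 0.550; posterior SD ≈ 0.142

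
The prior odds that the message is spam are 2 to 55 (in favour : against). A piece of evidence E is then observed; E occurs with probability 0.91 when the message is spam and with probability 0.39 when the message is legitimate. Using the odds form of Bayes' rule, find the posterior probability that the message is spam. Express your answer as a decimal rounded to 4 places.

Posterior probability ≈ 0.0782

Prior odds = 2/55 = 0.036364.
Likelihood ratio for E = 0.91/0.39 = 2.3333.
Posterior odds = prior odds × LR = 0.084848.
Posterior probability = odds/(1+odds) = 0.084848/1.0848 = 0.0782.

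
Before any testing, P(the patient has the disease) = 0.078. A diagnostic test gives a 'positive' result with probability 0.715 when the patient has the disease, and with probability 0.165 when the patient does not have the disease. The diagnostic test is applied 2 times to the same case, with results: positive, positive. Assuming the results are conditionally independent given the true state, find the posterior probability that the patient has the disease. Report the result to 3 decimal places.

Let H be the event that the patient has the disease; start with P(H) = 0.078. P('positive'|H) = 0.715, P('positive'|¬H) = 0.165.
Update on result 1 ('positive'): P(H) ← 0.715·0.0780 / (0.715·0.0780 + 0.165·0.9220) = 0.055770/0.20790 = 0.2683.
Update on result 2 ('positive'): P(H) ← 0.715·0.2683 / (0.715·0.2683 + 0.165·0.7317) = 0.19180/0.31254 = 0.6137.

Posterior P(H) ≈ 0.614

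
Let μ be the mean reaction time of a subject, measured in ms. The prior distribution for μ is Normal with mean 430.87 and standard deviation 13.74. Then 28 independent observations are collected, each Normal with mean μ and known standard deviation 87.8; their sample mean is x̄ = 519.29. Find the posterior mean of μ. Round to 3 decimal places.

Posterior mean ≈ 466.837

With known σ, the Normal prior is conjugate. Weight on the data is w = (n/σ²)/(n/σ² + 1/τ₀²) = 0.00363219/(0.00363219+0.00529696) = 0.40678.
Posterior mean = w·x̄ + (1−w)·μ₀ = 0.40678·519.29 + 0.59322·430.87 = 466.837.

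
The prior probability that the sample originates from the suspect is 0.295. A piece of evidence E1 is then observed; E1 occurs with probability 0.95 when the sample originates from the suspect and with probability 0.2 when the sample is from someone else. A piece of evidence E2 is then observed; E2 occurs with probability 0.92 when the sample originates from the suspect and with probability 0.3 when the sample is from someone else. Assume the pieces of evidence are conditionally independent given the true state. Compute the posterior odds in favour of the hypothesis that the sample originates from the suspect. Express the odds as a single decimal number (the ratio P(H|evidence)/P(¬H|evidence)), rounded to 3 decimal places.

Prior odds = 0.295/(1−0.295) = 0.41844. In log-odds, ln(0.41844) = -0.87122.
Add log likelihood ratios: ln(4.7500) + ln(3.0667) = 2.6787.
Posterior log-odds = 1.8075, so posterior odds = exp(1.8075) = 6.0953.

Posterior odds ≈ 6.095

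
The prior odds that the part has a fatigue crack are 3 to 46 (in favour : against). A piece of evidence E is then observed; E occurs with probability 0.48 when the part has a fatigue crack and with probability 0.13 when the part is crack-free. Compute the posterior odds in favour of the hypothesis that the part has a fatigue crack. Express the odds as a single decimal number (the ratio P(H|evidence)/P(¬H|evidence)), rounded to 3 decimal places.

Posterior odds ≈ 0.241

Prior odds = 3/46 = 0.065217.
Likelihood ratio for E = 0.48/0.13 = 3.6923.
Posterior odds = prior odds × LR = 0.24080.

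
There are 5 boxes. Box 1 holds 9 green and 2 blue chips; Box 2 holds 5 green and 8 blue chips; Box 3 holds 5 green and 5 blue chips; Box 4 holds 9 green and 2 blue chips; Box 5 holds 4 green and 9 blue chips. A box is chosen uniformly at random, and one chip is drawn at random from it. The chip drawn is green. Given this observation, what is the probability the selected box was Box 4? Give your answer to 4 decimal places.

P(green|Box 1) = 0.8182; P(green|Box 2) = 0.3846; P(green|Box 3) = 0.5; P(green|Box 4) = 0.8182; P(green|Box 5) = 0.3077.
Prior × likelihood for each source: 0.2·0.8182=0.1636, 0.2·0.3846=0.07692, 0.2·0.5=0.1000, 0.2·0.8182=0.1636, 0.2·0.3077=0.06154. Summing gives P(green) = 0.56573.
P(Box 4 | green) = 0.1636 / 0.56573 = 0.2892.

Posterior probability ≈ 0.2892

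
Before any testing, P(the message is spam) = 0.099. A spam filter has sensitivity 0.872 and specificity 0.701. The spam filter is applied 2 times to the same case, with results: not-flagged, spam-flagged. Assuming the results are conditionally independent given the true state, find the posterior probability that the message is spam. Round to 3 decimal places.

Posterior P(H) ≈ 0.055

With H the event that the message is spam, the joint likelihood of the observed sequence is P(data|H) = 0.128·0.872 = 0.11162 and P(data|¬H) = 0.701·0.299 = 0.20960.
Bayes: P(H|data) = 0.099·0.11162 / (0.099·0.11162 + 0.901·0.20960) = 0.011050/0.19990 = 0.0553.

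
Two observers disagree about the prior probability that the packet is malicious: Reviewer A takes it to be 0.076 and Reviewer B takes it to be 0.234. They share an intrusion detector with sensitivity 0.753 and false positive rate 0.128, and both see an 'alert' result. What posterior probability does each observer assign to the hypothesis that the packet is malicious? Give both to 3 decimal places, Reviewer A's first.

Reviewer A: 0.326; Reviewer B: 0.642

The likelihood ratio for an 'alert' result is 0.753/0.128 = 5.8828.
Reviewer A: prior odds 0.076/0.924 = 0.082251; posterior odds 0.48387; posterior probability 0.326.
Reviewer B: prior odds 0.234/0.766 = 0.30548; posterior odds 1.7971; posterior probability 0.642.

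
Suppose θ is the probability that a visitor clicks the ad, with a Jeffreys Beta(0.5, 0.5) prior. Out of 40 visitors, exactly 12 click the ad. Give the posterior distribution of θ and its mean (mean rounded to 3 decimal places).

Posterior: Beta(12.5, 28.5); mean ≈ 0.305

The binomial likelihood is conjugate to the Beta prior: with 12 successes and 28 failures, the posterior is Beta(0.5+12, 0.5+28) = Beta(12.5, 28.5).
E[θ | data] = 12.5/(12.5+28.5) = 0.305.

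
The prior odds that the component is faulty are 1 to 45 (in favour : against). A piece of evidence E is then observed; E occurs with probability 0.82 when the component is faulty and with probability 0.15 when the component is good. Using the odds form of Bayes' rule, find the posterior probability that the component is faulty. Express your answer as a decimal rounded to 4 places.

Posterior probability ≈ 0.1083

Prior odds = 1/45 = 0.022222.
Likelihood ratio for E = 0.82/0.15 = 5.4667.
Posterior odds = prior odds × LR = 0.12148.
Posterior probability = odds/(1+odds) = 0.12148/1.1215 = 0.1083.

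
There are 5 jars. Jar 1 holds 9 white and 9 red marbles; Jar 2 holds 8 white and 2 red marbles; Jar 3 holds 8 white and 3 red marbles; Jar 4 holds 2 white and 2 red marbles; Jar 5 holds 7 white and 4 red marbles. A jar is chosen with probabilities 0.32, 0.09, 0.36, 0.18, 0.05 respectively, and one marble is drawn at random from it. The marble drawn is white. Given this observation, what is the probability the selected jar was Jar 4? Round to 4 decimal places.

Tabulate prior·likelihood by source: [1] prior 0.32, lik 0.5, product 0.1600; [2] prior 0.09, lik 0.8, product 0.07200; [3] prior 0.36, lik 0.7273, product 0.2618; [4] prior 0.18, lik 0.5, product 0.09000; [5] prior 0.05, lik 0.6364, product 0.03182.
Normalizing constant = 0.61564; the posterior for Jar 4 is its product over the sum, 0.09000/0.61564 = 0.1462.

Posterior probability ≈ 0.1462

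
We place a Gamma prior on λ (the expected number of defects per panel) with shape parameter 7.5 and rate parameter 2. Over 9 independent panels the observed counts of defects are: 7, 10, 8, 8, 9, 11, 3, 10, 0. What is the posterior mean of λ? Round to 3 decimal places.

The Poisson likelihood adds the total count to the shape and the number of exposure periods to the rate. Here ∑xᵢ = 66 and n = 9, so shape 7.5→73.5 and rate 2→11.
Posterior mean = shape/rate = 73.5/11 = 6.682.

Posterior mean ≈ 6.682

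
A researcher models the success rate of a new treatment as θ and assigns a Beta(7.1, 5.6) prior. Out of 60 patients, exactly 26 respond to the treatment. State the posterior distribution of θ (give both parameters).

Posterior: Beta(33.1, 39.6)

The binomial likelihood is conjugate to the Beta prior: with 26 successes and 34 failures, the posterior is Beta(7.1+26, 5.6+34) = Beta(33.1, 39.6).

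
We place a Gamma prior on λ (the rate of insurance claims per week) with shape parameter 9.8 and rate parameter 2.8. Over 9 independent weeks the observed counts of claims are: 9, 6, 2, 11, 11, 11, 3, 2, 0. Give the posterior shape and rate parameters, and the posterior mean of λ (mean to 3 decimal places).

Posterior: Gamma(shape=64.8, rate=11.8); mean ≈ 5.492

Total count ∑xᵢ = 55 over n = 9 weeks.
Gamma is conjugate to the Poisson likelihood: posterior is Gamma(shape = 9.8+55 = 64.8, rate = 2.8+9 = 11.8).
Posterior mean = shape/rate = 64.8/11.8 = 5.492.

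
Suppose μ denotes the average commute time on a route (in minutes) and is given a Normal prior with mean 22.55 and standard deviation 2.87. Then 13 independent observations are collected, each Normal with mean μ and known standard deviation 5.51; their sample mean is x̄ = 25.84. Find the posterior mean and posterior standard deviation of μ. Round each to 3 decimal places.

With known σ, the Normal prior is conjugate. Weight on the data is w = (n/σ²)/(n/σ² + 1/τ₀²) = 0.428194/(0.428194+0.121405) = 0.77910.
Posterior mean = w·x̄ + (1−w)·μ₀ = 0.77910·25.84 + 0.22090·22.55 = 25.113. Posterior variance = 1/(0.428194+0.121405) = 1.81951, so SD = 1.349.

Posterior mean ≈ 25.113; posterior SD ≈ 1.349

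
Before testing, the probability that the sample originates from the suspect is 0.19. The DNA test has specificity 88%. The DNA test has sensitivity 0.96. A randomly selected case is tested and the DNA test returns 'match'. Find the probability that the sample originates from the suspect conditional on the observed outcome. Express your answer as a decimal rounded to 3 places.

Write H for 'the sample originates from the suspect'. Prior odds H:¬H = 0.19/0.81 = 0.23457. For the 'match' outcome, the likelihood ratio is 0.96/0.12 = 8.0000.
Posterior odds = 0.23457 × 8.0000 = 1.8765, so P(H|E) = 1.8765/(1+1.8765) = 0.652.

P(H | E) ≈ 0.652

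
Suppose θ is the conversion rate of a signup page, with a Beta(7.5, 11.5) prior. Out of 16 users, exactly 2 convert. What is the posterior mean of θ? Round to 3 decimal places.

Posterior mean ≈ 0.271

The binomial likelihood is conjugate to the Beta prior: with 2 successes and 14 failures, the posterior is Beta(7.5+2, 11.5+14) = Beta(9.5, 25.5).
Posterior mean = α/(α+β) = 9.5/35 = 0.271.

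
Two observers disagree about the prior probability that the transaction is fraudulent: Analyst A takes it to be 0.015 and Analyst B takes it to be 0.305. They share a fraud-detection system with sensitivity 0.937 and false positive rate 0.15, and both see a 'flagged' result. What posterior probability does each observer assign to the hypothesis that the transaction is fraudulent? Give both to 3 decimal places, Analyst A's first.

Analyst A: 0.087; Analyst B: 0.733

P('+'|H) = 0.937, P('+'|¬H) = 0.15.
Analyst A: numerator 0.937·0.015 = 0.014055; evidence = 0.014055+0.15·0.985 = 0.16181; posterior = 0.087.
Analyst B: numerator 0.937·0.305 = 0.28579; evidence = 0.28579+0.15·0.695 = 0.39004; posterior = 0.733.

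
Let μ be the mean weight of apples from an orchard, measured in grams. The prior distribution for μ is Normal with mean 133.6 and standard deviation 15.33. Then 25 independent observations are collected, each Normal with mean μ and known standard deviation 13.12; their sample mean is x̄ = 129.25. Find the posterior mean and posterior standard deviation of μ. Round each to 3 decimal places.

Prior precision 1/τ₀² = 1/15.33² = 0.00425516; data precision n/σ² = 25/13.12² = 0.145235.
Posterior precision = 0.00425516 + 0.145235 = 0.149491, giving posterior SD = 1/√0.149491 = 2.586.
Posterior mean = (0.00425516·133.6 + 0.145235·129.25) / 0.149491 = 129.374.

Posterior mean ≈ 129.374; posterior SD ≈ 2.586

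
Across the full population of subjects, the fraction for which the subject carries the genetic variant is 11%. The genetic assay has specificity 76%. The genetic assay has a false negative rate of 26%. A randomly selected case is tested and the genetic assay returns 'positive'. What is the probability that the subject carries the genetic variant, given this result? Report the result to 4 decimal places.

P(H | E) ≈ 0.2759

Let H be the event that the subject carries the genetic variant. P(H) = 0.11, so P(¬H) = 0.89. With E the 'positive' result, P(E|H) = 0.74 and P(E|¬H) = 0.24.
P(E) = 0.74·0.11 + 0.24·0.89 = 0.081400 + 0.21360 = 0.29500.
By Bayes' theorem, P(H|E) = 0.081400 / 0.29500 = 0.2759.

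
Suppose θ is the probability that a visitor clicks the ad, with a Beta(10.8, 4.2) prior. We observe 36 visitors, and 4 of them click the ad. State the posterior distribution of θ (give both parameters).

The binomial likelihood is conjugate to the Beta prior: with 4 successes and 32 failures, the posterior is Beta(10.8+4, 4.2+32) = Beta(14.8, 36.2).

Posterior: Beta(14.8, 36.2)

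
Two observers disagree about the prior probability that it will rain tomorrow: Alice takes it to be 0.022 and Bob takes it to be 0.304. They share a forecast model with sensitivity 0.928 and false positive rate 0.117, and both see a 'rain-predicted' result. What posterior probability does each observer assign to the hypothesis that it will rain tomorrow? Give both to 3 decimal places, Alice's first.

P('+'|H) = 0.928, P('+'|¬H) = 0.117.
Alice: numerator 0.928·0.022 = 0.020416; evidence = 0.020416+0.117·0.978 = 0.13484; posterior = 0.151.
Bob: numerator 0.928·0.304 = 0.28211; evidence = 0.28211+0.117·0.696 = 0.36354; posterior = 0.776.

Alice: 0.151; Bob: 0.776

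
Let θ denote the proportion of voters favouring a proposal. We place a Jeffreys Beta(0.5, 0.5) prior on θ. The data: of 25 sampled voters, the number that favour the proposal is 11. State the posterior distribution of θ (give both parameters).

Posterior: Beta(11.5, 14.5)

Observing 11 successes and 14 failures updates Beta(0.5, 0.5) by adding the success and failure counts to the two shape parameters: α = 0.5+11 = 11.5, β = 0.5+14 = 14.5.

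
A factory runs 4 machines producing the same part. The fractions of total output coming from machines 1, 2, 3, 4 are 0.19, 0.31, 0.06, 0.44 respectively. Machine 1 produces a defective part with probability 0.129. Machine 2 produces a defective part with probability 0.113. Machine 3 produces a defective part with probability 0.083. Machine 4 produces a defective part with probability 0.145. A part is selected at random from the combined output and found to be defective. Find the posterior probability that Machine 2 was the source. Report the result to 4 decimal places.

Posterior probability ≈ 0.2730

P(defective|M1) = 0.129; P(defective|M2) = 0.113; P(defective|M3) = 0.083; P(defective|M4) = 0.145.
Prior × likelihood for each source: 0.19·0.129=0.02451, 0.31·0.113=0.03503, 0.06·0.083=0.004980, 0.44·0.145=0.06380. Summing gives P(defective) = 0.12832.
P(Machine 2 | defective) = 0.03503 / 0.12832 = 0.2730.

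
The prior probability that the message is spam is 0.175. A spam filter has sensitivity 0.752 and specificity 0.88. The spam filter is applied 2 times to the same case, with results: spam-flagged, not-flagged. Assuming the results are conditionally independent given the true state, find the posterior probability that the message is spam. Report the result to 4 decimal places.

With H the event that the message is spam, the joint likelihood of the observed sequence is P(data|H) = 0.752·0.248 = 0.18650 and P(data|¬H) = 0.12·0.88 = 0.10560.
Bayes: P(H|data) = 0.175·0.18650 / (0.175·0.18650 + 0.825·0.10560) = 0.032637/0.11976 = 0.2725.

Posterior P(H) ≈ 0.2725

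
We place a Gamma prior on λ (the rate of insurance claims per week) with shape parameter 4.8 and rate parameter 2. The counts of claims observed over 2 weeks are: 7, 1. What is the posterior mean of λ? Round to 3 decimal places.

Total count ∑xᵢ = 8 over n = 2 weeks.
Gamma is conjugate to the Poisson likelihood: posterior is Gamma(shape = 4.8+8 = 12.8, rate = 2+2 = 4).
Posterior mean = shape/rate = 12.8/4 = 3.200.

Posterior mean ≈ 3.200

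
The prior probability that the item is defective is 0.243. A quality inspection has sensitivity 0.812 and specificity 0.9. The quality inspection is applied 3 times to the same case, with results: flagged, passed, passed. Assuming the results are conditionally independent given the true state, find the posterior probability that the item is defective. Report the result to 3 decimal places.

Posterior P(H) ≈ 0.102

With H the event that the item is defective, the joint likelihood of the observed sequence is P(data|H) = 0.812·0.188·0.188 = 0.028699 and P(data|¬H) = 0.1·0.9·0.9 = 0.081000.
Bayes: P(H|data) = 0.243·0.028699 / (0.243·0.028699 + 0.757·0.081000) = 0.0069739/0.068291 = 0.1021.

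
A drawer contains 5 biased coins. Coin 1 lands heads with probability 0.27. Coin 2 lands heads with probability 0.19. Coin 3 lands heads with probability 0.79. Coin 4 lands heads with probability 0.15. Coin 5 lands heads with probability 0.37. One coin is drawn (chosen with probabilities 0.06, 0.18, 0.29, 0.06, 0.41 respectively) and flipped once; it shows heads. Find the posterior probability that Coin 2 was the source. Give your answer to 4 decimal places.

Tabulate prior·likelihood by source: [1] prior 0.06, lik 0.27, product 0.01620; [2] prior 0.18, lik 0.19, product 0.03420; [3] prior 0.29, lik 0.79, product 0.2291; [4] prior 0.06, lik 0.15, product 0.009000; [5] prior 0.41, lik 0.37, product 0.1517.
Normalizing constant = 0.44020; the posterior for Coin 2 is its product over the sum, 0.03420/0.44020 = 0.0777.

Posterior probability ≈ 0.0777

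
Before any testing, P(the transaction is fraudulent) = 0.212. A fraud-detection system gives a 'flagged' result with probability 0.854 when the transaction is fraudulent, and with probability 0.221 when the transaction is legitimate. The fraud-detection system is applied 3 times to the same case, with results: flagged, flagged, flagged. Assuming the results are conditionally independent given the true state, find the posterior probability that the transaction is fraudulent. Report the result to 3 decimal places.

Let H be the event that the transaction is fraudulent; start with P(H) = 0.212. P('flagged'|H) = 0.854, P('flagged'|¬H) = 0.221.
Update on result 1 ('flagged'): P(H) ← 0.854·0.2120 / (0.854·0.2120 + 0.221·0.7880) = 0.18105/0.35520 = 0.5097.
Update on result 2 ('flagged'): P(H) ← 0.854·0.5097 / (0.854·0.5097 + 0.221·0.4903) = 0.43529/0.54365 = 0.8007.
Update on result 3 ('flagged'): P(H) ← 0.854·0.8007 / (0.854·0.8007 + 0.221·0.1993) = 0.68379/0.72784 = 0.9395.

Posterior P(H) ≈ 0.939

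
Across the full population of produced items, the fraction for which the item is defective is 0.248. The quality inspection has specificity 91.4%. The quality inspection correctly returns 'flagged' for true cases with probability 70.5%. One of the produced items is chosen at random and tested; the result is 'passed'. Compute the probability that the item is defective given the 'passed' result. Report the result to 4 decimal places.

P(H | E) ≈ 0.0962

Let H be the event that the item is defective. P(H) = 0.248, so P(¬H) = 0.752. With E the 'passed' result, P(E|H) = 0.295 and P(E|¬H) = 0.914.
P(E) = 0.295·0.248 + 0.914·0.752 = 0.073160 + 0.68733 = 0.76049.
By Bayes' theorem, P(H|E) = 0.073160 / 0.76049 = 0.0962.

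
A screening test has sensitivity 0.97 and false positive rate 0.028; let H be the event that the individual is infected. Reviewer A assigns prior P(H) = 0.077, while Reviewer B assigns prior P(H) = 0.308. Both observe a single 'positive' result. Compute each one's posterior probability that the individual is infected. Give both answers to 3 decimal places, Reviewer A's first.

The likelihood ratio for a 'positive' result is 0.97/0.028 = 34.643.
Reviewer A: prior odds 0.077/0.923 = 0.083424; posterior odds 2.8900; posterior probability 0.743.
Reviewer B: prior odds 0.308/0.692 = 0.44509; posterior odds 15.419; posterior probability 0.939.

Reviewer A: 0.743; Reviewer B: 0.939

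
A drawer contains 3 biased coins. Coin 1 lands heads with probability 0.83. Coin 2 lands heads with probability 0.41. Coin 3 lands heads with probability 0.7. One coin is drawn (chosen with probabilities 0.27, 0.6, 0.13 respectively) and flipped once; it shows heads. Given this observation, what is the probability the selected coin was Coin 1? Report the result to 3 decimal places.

Posterior probability ≈ 0.399

Tabulate prior·likelihood by source: [1] prior 0.27, lik 0.83, product 0.2241; [2] prior 0.6, lik 0.41, product 0.2460; [3] prior 0.13, lik 0.7, product 0.09100.
Normalizing constant = 0.56110; the posterior for Coin 1 is its product over the sum, 0.2241/0.56110 = 0.399.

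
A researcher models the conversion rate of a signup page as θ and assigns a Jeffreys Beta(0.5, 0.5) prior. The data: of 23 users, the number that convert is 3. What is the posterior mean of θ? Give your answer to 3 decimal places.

Posterior mean ≈ 0.146

Observing 3 successes and 20 failures updates Beta(0.5, 0.5) by adding the success and failure counts to the two shape parameters: α = 0.5+3 = 3.5, β = 0.5+20 = 20.5.
E[θ | data] = 3.5/(3.5+20.5) = 0.146.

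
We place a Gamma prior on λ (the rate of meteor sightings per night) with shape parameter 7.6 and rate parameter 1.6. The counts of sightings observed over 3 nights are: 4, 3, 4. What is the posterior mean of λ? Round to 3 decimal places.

Posterior mean ≈ 4.043

Total count ∑xᵢ = 11 over n = 3 nights.
Gamma is conjugate to the Poisson likelihood: posterior is Gamma(shape = 7.6+11 = 18.6, rate = 1.6+3 = 4.6).
Posterior mean = shape/rate = 18.6/4.6 = 4.043.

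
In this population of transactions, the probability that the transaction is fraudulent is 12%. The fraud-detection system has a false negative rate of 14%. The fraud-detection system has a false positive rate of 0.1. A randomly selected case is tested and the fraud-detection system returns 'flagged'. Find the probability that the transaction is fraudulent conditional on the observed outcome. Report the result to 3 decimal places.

P(H | E) ≈ 0.540

Write H for 'the transaction is fraudulent'. Prior odds H:¬H = 0.12/0.88 = 0.13636. For the 'flagged' outcome, the likelihood ratio is 0.86/0.1 = 8.6000.
Posterior odds = 0.13636 × 8.6000 = 1.1727, so P(H|E) = 1.1727/(1+1.1727) = 0.540.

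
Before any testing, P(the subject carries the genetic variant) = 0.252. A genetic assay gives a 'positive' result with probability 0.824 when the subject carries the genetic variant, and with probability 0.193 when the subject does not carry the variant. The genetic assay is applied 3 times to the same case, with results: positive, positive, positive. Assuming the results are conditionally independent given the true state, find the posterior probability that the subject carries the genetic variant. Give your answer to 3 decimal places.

Posterior P(H) ≈ 0.963

Let H be the event that the subject carries the genetic variant; start with P(H) = 0.252. P('positive'|H) = 0.824, P('positive'|¬H) = 0.193.
Update on result 1 ('positive'): P(H) ← 0.824·0.2520 / (0.824·0.2520 + 0.193·0.7480) = 0.20765/0.35201 = 0.5899.
Update on result 2 ('positive'): P(H) ← 0.824·0.5899 / (0.824·0.5899 + 0.193·0.4101) = 0.48607/0.56522 = 0.8600.
Update on result 3 ('positive'): P(H) ← 0.824·0.8600 / (0.824·0.8600 + 0.193·0.1400) = 0.70861/0.73564 = 0.9633.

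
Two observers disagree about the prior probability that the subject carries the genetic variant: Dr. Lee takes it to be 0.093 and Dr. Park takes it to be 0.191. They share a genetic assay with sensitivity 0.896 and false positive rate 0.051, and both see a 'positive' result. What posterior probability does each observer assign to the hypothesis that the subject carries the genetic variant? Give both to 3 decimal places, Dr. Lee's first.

The likelihood ratio for a 'positive' result is 0.896/0.051 = 17.569.
Dr. Lee: prior odds 0.093/0.907 = 0.10254; posterior odds 1.8014; posterior probability 0.643.
Dr. Park: prior odds 0.191/0.809 = 0.23609; posterior odds 4.1478; posterior probability 0.806.

Dr. Lee: 0.643; Dr. Park: 0.806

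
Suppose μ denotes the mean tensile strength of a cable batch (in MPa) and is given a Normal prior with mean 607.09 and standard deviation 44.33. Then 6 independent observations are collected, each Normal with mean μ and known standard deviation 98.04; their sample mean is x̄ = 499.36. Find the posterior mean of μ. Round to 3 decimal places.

With known σ, the Normal prior is conjugate. Weight on the data is w = (n/σ²)/(n/σ² + 1/τ₀²) = 0.00062423/(0.00062423+0.00050887) = 0.55091.
Posterior mean = w·x̄ + (1−w)·μ₀ = 0.55091·499.36 + 0.44909·607.09 = 547.741.

Posterior mean ≈ 547.741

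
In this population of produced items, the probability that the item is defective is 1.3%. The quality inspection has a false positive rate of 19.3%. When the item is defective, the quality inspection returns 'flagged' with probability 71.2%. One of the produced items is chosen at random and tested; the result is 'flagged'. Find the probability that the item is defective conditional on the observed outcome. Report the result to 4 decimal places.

P(H | E) ≈ 0.0463

Write H for 'the item is defective'. Prior odds H:¬H = 0.013/0.987 = 0.013171. For the 'flagged' outcome, the likelihood ratio is 0.712/0.193 = 3.6891.
Posterior odds = 0.013171 × 3.6891 = 0.048590, so P(H|E) = 0.048590/(1+0.048590) = 0.0463.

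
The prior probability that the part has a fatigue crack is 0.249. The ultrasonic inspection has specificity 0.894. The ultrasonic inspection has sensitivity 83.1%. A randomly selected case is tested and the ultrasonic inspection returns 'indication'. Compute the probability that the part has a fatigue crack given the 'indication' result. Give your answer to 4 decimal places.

P(H | E) ≈ 0.7222

Let H be the event that the part has a fatigue crack. P(H) = 0.249, so P(¬H) = 0.751. With E the 'indication' result, P(E|H) = 0.831 and P(E|¬H) = 0.106.
P(E) = 0.831·0.249 + 0.106·0.751 = 0.20692 + 0.079606 = 0.28652.
By Bayes' theorem, P(H|E) = 0.20692 / 0.28652 = 0.7222.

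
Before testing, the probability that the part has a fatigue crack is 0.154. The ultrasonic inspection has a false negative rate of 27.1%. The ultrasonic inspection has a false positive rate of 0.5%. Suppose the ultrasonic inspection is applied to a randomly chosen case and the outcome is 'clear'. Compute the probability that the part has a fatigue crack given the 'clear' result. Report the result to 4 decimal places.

P(H | E) ≈ 0.0472

Let H be the event that the part has a fatigue crack. P(H) = 0.154, so P(¬H) = 0.846. With E the 'clear' result, P(E|H) = 0.271 and P(E|¬H) = 0.995.
P(E) = 0.271·0.154 + 0.995·0.846 = 0.041734 + 0.84177 = 0.88350.
By Bayes' theorem, P(H|E) = 0.041734 / 0.88350 = 0.0472.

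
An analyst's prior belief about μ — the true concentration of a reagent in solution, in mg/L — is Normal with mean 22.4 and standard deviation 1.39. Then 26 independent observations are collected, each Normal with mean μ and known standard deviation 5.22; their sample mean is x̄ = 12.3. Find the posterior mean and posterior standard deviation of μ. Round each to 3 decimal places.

Posterior mean ≈ 15.852; posterior SD ≈ 0.824

Prior precision 1/τ₀² = 1/1.39² = 0.517572; data precision n/σ² = 26/5.22² = 0.954184.
Posterior precision = 0.517572 + 0.954184 = 1.47176, giving posterior SD = 1/√1.47176 = 0.824.
Posterior mean = (0.517572·22.4 + 0.954184·12.3) / 1.47176 = 15.852.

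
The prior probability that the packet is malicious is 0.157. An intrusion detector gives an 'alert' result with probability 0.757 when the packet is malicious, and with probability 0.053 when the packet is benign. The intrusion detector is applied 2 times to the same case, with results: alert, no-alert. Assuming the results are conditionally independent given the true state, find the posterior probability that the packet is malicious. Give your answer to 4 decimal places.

With H the event that the packet is malicious, the joint likelihood of the observed sequence is P(data|H) = 0.757·0.243 = 0.18395 and P(data|¬H) = 0.053·0.947 = 0.050191.
Bayes: P(H|data) = 0.157·0.18395 / (0.157·0.18395 + 0.843·0.050191) = 0.028880/0.071191 = 0.4057.

Posterior P(H) ≈ 0.4057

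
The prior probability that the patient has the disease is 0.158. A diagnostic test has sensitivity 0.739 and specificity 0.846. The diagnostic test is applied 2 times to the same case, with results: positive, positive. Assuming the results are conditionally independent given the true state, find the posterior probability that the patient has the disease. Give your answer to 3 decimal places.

Let H be the event that the patient has the disease; start with P(H) = 0.158. P('positive'|H) = 0.739, P('positive'|¬H) = 0.154.
Update on result 1 ('positive'): P(H) ← 0.739·0.1580 / (0.739·0.1580 + 0.154·0.8420) = 0.11676/0.24643 = 0.4738.
Update on result 2 ('positive'): P(H) ← 0.739·0.4738 / (0.739·0.4738 + 0.154·0.5262) = 0.35015/0.43118 = 0.8121.

Posterior P(H) ≈ 0.812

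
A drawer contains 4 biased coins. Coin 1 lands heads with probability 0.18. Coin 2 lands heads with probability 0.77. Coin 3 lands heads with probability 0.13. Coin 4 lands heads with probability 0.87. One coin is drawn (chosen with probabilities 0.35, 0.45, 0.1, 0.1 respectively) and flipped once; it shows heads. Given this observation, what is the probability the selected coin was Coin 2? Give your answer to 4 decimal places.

Posterior probability ≈ 0.6801

Tabulate prior·likelihood by source: [1] prior 0.35, lik 0.18, product 0.06300; [2] prior 0.45, lik 0.77, product 0.3465; [3] prior 0.1, lik 0.13, product 0.01300; [4] prior 0.1, lik 0.87, product 0.08700.
Normalizing constant = 0.50950; the posterior for Coin 2 is its product over the sum, 0.3465/0.50950 = 0.6801.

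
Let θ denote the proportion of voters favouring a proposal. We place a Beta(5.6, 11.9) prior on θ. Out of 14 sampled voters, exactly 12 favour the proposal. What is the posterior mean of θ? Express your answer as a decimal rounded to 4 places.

The binomial likelihood is conjugate to the Beta prior: with 12 successes and 2 failures, the posterior is Beta(5.6+12, 11.9+2) = Beta(17.6, 13.9).
E[θ | data] = 17.6/(17.6+13.9) = 0.5587.

Posterior mean ≈ 0.5587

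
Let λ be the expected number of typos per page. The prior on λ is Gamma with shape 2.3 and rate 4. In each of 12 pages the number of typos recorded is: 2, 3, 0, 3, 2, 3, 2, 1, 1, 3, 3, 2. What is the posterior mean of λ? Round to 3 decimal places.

Total count ∑xᵢ = 25 over n = 12 pages.
Gamma is conjugate to the Poisson likelihood: posterior is Gamma(shape = 2.3+25 = 27.3, rate = 4+12 = 16).
E[λ | data] = 27.3/16 = 1.706.

Posterior mean ≈ 1.706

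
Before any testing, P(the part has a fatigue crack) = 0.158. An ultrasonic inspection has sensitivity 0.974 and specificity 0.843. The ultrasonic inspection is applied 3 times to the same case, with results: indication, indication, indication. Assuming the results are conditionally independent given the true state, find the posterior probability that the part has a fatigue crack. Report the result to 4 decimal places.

Posterior P(H) ≈ 0.9782

Let H be the event that the part has a fatigue crack; start with P(H) = 0.158. P('indication'|H) = 0.974, P('indication'|¬H) = 0.157.
Update on result 1 ('indication'): P(H) ← 0.974·0.1580 / (0.974·0.1580 + 0.157·0.8420) = 0.15389/0.28609 = 0.5379.
Update on result 2 ('indication'): P(H) ← 0.974·0.5379 / (0.974·0.5379 + 0.157·0.4621) = 0.52394/0.59648 = 0.8784.
Update on result 3 ('indication'): P(H) ← 0.974·0.8784 / (0.974·0.8784 + 0.157·0.1216) = 0.85554/0.87463 = 0.9782.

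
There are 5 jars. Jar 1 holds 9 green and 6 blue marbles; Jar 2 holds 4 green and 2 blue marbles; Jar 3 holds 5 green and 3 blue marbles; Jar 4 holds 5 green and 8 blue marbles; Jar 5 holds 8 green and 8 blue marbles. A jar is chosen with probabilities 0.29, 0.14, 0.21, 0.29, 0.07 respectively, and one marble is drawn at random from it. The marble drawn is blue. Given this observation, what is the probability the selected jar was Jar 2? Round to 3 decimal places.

P(blue|Jar 1) = 0.4; P(blue|Jar 2) = 0.3333; P(blue|Jar 3) = 0.375; P(blue|Jar 4) = 0.6154; P(blue|Jar 5) = 0.5.
Prior × likelihood for each source: 0.29·0.4=0.1160, 0.14·0.3333=0.04667, 0.21·0.375=0.07875, 0.29·0.6154=0.1785, 0.07·0.5=0.03500. Summing gives P(blue) = 0.45488.
P(Jar 2 | blue) = 0.04667 / 0.45488 = 0.103.

Posterior probability ≈ 0.103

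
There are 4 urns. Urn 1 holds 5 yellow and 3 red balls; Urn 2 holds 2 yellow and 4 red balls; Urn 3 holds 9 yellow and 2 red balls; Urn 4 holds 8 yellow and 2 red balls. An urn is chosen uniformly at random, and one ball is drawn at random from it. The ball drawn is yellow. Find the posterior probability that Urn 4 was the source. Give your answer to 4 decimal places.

Posterior probability ≈ 0.3105

P(yellow|Urn 1) = 0.625; P(yellow|Urn 2) = 0.3333; P(yellow|Urn 3) = 0.8182; P(yellow|Urn 4) = 0.8.
Prior × likelihood for each source: 0.25·0.625=0.1562, 0.25·0.3333=0.08333, 0.25·0.8182=0.2045, 0.25·0.8=0.2000. Summing gives P(yellow) = 0.64413.
P(Urn 4 | yellow) = 0.2000 / 0.64413 = 0.3105.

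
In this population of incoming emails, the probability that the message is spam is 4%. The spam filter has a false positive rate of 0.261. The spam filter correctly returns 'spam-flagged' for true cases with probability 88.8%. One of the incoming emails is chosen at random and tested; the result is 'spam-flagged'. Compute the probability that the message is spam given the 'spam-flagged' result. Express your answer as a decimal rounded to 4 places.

P(H | E) ≈ 0.1242

Let H be the event that the message is spam. P(H) = 0.04, so P(¬H) = 0.96. With E the 'spam-flagged' result, P(E|H) = 0.888 and P(E|¬H) = 0.261.
P(E) = 0.888·0.04 + 0.261·0.96 = 0.035520 + 0.25056 = 0.28608.
By Bayes' theorem, P(H|E) = 0.035520 / 0.28608 = 0.1242.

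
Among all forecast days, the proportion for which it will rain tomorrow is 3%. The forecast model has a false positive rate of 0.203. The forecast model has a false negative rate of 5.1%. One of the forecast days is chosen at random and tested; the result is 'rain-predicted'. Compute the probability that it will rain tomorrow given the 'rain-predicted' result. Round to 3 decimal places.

P(H | E) ≈ 0.126

Write H for 'it will rain tomorrow'. Prior odds H:¬H = 0.03/0.97 = 0.030928. For the 'rain-predicted' outcome, the likelihood ratio is 0.949/0.203 = 4.6749.
Posterior odds = 0.030928 × 4.6749 = 0.14458, so P(H|E) = 0.14458/(1+0.14458) = 0.126.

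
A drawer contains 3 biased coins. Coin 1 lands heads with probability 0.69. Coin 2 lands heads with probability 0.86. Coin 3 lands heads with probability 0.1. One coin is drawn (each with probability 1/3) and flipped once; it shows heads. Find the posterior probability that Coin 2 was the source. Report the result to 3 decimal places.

Posterior probability ≈ 0.521

Tabulate prior·likelihood by source: [1] prior 0.333333, lik 0.69, product 0.2300; [2] prior 0.333333, lik 0.86, product 0.2867; [3] prior 0.333333, lik 0.1, product 0.03333.
Normalizing constant = 0.55000; the posterior for Coin 2 is its product over the sum, 0.2867/0.55000 = 0.521.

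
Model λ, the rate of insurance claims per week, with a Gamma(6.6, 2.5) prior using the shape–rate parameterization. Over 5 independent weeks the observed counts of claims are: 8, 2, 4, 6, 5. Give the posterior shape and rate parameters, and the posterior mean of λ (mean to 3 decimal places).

Posterior: Gamma(shape=31.6, rate=7.5); mean ≈ 4.213

The Poisson likelihood adds the total count to the shape and the number of exposure periods to the rate. Here ∑xᵢ = 25 and n = 5, so shape 6.6→31.6 and rate 2.5→7.5.
E[λ | data] = 31.6/7.5 = 4.213.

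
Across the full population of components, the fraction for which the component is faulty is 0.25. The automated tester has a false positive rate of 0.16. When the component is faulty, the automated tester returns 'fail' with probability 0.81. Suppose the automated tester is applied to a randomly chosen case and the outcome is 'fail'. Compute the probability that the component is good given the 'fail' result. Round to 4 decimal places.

P(¬H | E) ≈ 0.3721

Write H for 'the component is faulty'. Prior odds H:¬H = 0.25/0.75 = 0.33333. For the 'fail' outcome, the likelihood ratio is 0.81/0.16 = 5.0625.
Posterior odds = 0.33333 × 5.0625 = 1.6875, so P(H|E) = 1.6875/(1+1.6875) = 0.6279. Then P(¬H|E) = 1 − 0.6279 = 0.3721.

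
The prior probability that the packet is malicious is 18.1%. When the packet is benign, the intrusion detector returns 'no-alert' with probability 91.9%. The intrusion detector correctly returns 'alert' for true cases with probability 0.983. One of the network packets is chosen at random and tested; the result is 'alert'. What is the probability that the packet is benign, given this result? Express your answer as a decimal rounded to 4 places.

P(¬H | E) ≈ 0.2716

Write H for 'the packet is malicious'. Prior odds H:¬H = 0.181/0.819 = 0.22100. For the 'alert' outcome, the likelihood ratio is 0.983/0.081 = 12.136.
Posterior odds = 0.22100 × 12.136 = 2.6820, so P(H|E) = 2.6820/(1+2.6820) = 0.7284. Then P(¬H|E) = 1 − 0.7284 = 0.2716.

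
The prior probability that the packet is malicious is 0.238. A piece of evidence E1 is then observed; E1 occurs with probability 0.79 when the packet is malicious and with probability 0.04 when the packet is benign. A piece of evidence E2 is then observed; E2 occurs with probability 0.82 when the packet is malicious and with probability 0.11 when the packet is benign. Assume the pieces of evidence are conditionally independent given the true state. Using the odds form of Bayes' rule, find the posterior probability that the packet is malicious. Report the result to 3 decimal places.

Prior odds = 0.238/(1−0.238) = 0.31234. In log-odds, ln(0.31234) = -1.1637.
Add log likelihood ratios: ln(19.750) + ln(7.4545) = 4.9920.
Posterior log-odds = 3.8283, so posterior odds = exp(3.8283) = 45.984. Converting, P(H|E) = 45.984/46.984 = 0.979.

Posterior probability ≈ 0.979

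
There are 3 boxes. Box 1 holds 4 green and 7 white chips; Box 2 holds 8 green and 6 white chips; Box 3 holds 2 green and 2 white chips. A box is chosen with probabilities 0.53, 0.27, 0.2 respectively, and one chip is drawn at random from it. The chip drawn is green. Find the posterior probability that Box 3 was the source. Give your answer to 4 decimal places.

P(green|Box 1) = 0.3636; P(green|Box 2) = 0.5714; P(green|Box 3) = 0.5.
Prior × likelihood for each source: 0.53·0.3636=0.1927, 0.27·0.5714=0.1543, 0.2·0.5=0.1000. Summing gives P(green) = 0.44701.
P(Box 3 | green) = 0.1000 / 0.44701 = 0.2237.

Posterior probability ≈ 0.2237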